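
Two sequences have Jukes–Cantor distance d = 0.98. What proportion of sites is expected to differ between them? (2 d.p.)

p = (3/4)(1 − e^(−4d/3)) = 0.75 × (1 − e^(-1.306667)) = 0.75 × (1 − 0.270721) = 0.546959.

0.55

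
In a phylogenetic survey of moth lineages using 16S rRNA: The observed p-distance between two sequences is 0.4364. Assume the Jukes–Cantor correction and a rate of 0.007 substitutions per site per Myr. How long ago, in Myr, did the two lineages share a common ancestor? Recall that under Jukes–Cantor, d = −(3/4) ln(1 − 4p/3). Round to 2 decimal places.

46.71

d = −(3/4) ln(1 − 4p/3) = −0.75 ln(1 − 0.581867) = −0.75 ln(0.418133)
  = −0.75 × (-0.871956) = 0.653967 substitutions/site.
Under a molecular clock d = 2μt, so t = d/(2μ) = 0.653967 / (2 × 0.007) = 46.71 Myr.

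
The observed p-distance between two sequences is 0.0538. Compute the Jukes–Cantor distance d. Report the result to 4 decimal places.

0.0558

d = −(3/4) ln(1 − 4p/3) = −0.75 ln(1 − 0.071733) = −0.75 ln(0.928267)
  = −0.75 × (-0.074436) = 0.055827 substitutions/site.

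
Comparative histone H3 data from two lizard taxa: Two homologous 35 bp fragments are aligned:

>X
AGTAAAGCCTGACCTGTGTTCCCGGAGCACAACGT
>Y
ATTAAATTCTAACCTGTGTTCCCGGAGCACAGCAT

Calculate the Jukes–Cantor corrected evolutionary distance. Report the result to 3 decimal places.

The sequences differ at 6 of 35 sites (2, 7, 8, 11, 32, 34), so p = 6/35 ≈ 0.171429.
d = −(3/4) ln(1 − 4p/3) = −0.75 ln(1 − 0.228572) = −0.75 ln(0.771428)
  = −0.75 × (-0.259512) = 0.194634 substitutions/site.

0.195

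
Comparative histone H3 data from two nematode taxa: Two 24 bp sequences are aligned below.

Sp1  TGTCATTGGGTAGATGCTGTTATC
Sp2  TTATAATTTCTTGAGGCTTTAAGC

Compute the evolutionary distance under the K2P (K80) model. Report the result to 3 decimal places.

1.011

Of 24 sites, 1 differences are transitions and 11 are transversions, so P = 1/24 ≈ 0.041667 and Q = 11/24 ≈ 0.458333.
Under the Kimura two-parameter model, d = −½ ln(1 − 2P − Q) − ¼ ln(1 − 2Q).
1 − 2P − Q = 0.458333, giving −½ ln(0.458333) = 0.390080.
1 − 2Q = 0.083334, giving −¼ ln(0.083334) = 0.621225.
d = 0.390080 + 0.621225 = 1.011305.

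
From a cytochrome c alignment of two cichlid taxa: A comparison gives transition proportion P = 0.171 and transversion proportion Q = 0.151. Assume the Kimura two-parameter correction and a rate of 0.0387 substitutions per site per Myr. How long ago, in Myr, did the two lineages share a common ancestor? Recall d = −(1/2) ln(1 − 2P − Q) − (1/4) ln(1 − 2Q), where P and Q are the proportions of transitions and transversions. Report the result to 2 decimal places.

Under the Kimura two-parameter model, d = −½ ln(1 − 2P − Q) − ¼ ln(1 − 2Q).
1 − 2P − Q = 0.507, giving −½ ln(0.507) = 0.339622.
1 − 2Q = 0.698, giving −¼ ln(0.698) = 0.089884.
d = 0.339622 + 0.089884 = 0.429506.
Under a molecular clock d = 2μt, so t = d/(2μ) = 0.429506 / (2 × 0.0387) = 5.55 Myr.

5.55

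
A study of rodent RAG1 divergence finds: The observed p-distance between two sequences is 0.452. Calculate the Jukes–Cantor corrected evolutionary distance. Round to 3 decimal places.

0.692

d = −(3/4) ln(1 − 4p/3) = −0.75 ln(1 − 0.602667) = −0.75 ln(0.397333)
  = −0.75 × (-0.922981) = 0.692236 substitutions/site.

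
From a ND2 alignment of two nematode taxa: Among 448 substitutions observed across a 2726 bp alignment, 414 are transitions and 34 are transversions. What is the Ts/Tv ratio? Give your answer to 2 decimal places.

R = 414/34 = 12.176470… ≈ 12.18 (to 2 d.p.).

12.18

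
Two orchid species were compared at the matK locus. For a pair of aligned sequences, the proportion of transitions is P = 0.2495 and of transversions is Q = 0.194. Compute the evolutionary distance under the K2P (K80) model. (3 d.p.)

0.713

Under the Kimura two-parameter model, d = −½ ln(1 − 2P − Q) − ¼ ln(1 − 2Q).
1 − 2P − Q = 0.307, giving −½ ln(0.307) = 0.590454.
1 − 2Q = 0.612, giving −¼ ln(0.612) = 0.122756.
d = 0.590454 + 0.122756 = 0.713210.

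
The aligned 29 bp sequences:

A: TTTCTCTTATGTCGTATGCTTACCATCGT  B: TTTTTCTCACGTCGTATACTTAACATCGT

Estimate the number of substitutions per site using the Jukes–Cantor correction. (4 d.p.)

0.1959

The sequences differ at 5 of 29 sites (4, 8, 10, 18, 23), so p = 5/29 ≈ 0.172414.
d = −(3/4) ln(1 − 4p/3) = −0.75 ln(1 − 0.229885) = −0.75 ln(0.770115)
  = −0.75 × (-0.261215) = 0.195911 substitutions/site.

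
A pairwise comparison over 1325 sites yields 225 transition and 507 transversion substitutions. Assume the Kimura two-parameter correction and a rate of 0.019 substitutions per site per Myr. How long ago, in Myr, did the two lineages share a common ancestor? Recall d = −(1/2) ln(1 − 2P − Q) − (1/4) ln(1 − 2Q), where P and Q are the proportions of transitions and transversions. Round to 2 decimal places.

P = 225/1325 ≈ 0.169811 and Q = 507/1325 ≈ 0.382642.
Under the Kimura two-parameter model, d = −½ ln(1 − 2P − Q) − ¼ ln(1 − 2Q).
1 − 2P − Q = 0.277736, giving −½ ln(0.277736) = 0.640542.
1 − 2Q = 0.234716, giving −¼ ln(0.234716) = 0.362345.
d = 0.640542 + 0.362345 = 1.002887.
Under a molecular clock d = 2μt, so t = d/(2μ) = 1.002887 / (2 × 0.019) = 26.39 Myr.

26.39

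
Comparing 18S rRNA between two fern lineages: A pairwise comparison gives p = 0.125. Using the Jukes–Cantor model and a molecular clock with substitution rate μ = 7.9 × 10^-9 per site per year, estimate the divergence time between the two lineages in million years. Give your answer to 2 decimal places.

8.65

d = −(3/4) ln(1 − 4p/3) = −0.75 ln(1 − 0.166667) = −0.75 ln(0.833333)
  = −0.75 × (-0.182322) = 0.136742 substitutions/site.
Under a molecular clock d = 2μt, so t = d/(2μ) = 0.136742 / (2 × 7.9 × 10^-9) = 8.65 million years.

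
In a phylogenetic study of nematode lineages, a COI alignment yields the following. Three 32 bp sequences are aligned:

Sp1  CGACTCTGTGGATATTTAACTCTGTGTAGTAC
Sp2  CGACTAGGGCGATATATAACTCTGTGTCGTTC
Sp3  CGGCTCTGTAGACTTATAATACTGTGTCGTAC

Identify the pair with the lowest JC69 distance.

Sp1–Sp2: 7/32 differ, p = 0.219, d = 0.259.
Sp1–Sp3: 8/32 differ, p = 0.250, d = 0.304.
Sp2–Sp3: 10/32 differ, p = 0.313, d = 0.404.
The smallest distance is between Sp1 and Sp2.

Sp1 and Sp2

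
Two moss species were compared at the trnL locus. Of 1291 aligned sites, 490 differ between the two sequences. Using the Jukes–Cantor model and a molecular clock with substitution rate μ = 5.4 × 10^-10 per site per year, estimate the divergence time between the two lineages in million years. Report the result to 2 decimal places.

p = 490/1291 ≈ 0.379551.
d = −(3/4) ln(1 − 4p/3) = −0.75 ln(1 − 0.506068) = −0.75 ln(0.493932)
  = −0.75 × (-0.705357) = 0.529018 substitutions/site.
Under a molecular clock d = 2μt, so t = d/(2μ) = 0.529018 / (2 × 5.4 × 10^-10) = 489.83 million years.

489.83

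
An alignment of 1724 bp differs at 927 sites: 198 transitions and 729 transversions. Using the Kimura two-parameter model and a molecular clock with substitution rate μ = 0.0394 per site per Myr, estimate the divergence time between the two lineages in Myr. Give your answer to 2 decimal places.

P = 198/1724 ≈ 0.114849 and Q = 729/1724 ≈ 0.422854.
Under the Kimura two-parameter model, d = −½ ln(1 − 2P − Q) − ¼ ln(1 − 2Q).
1 − 2P − Q = 0.347448, giving −½ ln(0.347448) = 0.528570.
1 − 2Q = 0.154292, giving −¼ ln(0.154292) = 0.467227.
d = 0.528570 + 0.467227 = 0.995797.
Under a molecular clock d = 2μt, so t = d/(2μ) = 0.995797 / (2 × 0.0394) = 12.64 Myr.

12.64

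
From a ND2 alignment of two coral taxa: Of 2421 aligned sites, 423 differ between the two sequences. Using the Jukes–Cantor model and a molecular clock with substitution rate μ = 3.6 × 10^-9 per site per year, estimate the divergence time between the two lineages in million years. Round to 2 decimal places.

27.63

p = 423/2421 ≈ 0.174721.
d = −(3/4) ln(1 − 4p/3) = −0.75 ln(1 − 0.232961) = −0.75 ln(0.767039)
  = −0.75 × (-0.265218) = 0.198914 substitutions/site.
Under a molecular clock d = 2μt, so t = d/(2μ) = 0.198914 / (2 × 3.6 × 10^-9) = 27.63 million years.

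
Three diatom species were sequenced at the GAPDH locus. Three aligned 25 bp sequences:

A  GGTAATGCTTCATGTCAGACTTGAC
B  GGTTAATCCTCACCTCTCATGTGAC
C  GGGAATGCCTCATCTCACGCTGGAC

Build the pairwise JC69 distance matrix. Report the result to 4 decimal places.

d(A,B) = 0.5716, d(A,C) = 0.2892, d(B,C) = 0.5716

A–B: 10/25 sites differ → p = 0.4, d = −0.75 ln(1 − 0.533333) = 0.571605 ≈ 0.5716.
A–C: 6/25 sites differ → p = 0.24, d = −0.75 ln(1 − 0.32) = 0.289247 ≈ 0.2892.
B–C: 10/25 sites differ → p = 0.4, d = −0.75 ln(1 − 0.533333) = 0.571605 ≈ 0.5716.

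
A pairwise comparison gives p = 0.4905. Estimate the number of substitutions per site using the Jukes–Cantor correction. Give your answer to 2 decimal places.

0.80

d = −(3/4) ln(1 − 4p/3) = −0.75 ln(1 − 0.654) = −0.75 ln(0.346)
  = −0.75 × (-1.061317) = 0.795988 substitutions/site.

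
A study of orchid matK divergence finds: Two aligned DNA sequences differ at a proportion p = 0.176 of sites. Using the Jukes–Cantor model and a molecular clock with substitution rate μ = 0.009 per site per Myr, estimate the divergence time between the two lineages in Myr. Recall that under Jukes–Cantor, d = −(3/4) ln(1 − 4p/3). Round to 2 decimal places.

d = −(3/4) ln(1 − 4p/3) = −0.75 ln(1 − 0.234667) = −0.75 ln(0.765333)
  = −0.75 × (-0.267444) = 0.200583 substitutions/site.
Under a molecular clock d = 2μt, so t = d/(2μ) = 0.200583 / (2 × 0.009) = 11.14 Myr.

11.14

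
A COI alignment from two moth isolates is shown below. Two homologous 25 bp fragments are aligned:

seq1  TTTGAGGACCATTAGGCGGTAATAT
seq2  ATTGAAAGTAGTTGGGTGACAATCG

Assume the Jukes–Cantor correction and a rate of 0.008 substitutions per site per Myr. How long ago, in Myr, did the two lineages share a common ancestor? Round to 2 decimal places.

The sequences differ at 13 of 25 sites, so p = 13/25 = 0.52.
d = −(3/4) ln(1 − 4p/3) = −0.75 ln(1 − 0.693333) = −0.75 ln(0.306667)
  = −0.75 × (-1.181993) = 0.886495 substitutions/site.
Under a molecular clock d = 2μt, so t = d/(2μ) = 0.886495 / (2 × 0.008) = 55.41 Myr.

55.41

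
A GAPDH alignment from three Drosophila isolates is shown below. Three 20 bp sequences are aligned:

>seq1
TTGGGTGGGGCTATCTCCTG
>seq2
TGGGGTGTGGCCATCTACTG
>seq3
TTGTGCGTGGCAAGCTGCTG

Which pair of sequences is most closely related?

seq1–seq2: 4/20 differ, p = 0.200, d = 0.233.
seq1–seq3: 6/20 differ, p = 0.300, d = 0.383.
seq2–seq3: 6/20 differ, p = 0.300, d = 0.383.
The smallest distance is between seq1 and seq2.

seq1 and seq2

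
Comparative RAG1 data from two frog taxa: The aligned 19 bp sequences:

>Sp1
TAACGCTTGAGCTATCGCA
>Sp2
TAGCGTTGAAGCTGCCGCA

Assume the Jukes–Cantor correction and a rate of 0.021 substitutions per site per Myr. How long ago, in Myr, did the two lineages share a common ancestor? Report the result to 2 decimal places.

The sequences differ at 6 of 19 sites (3, 6, 8, 9, 14, 15), so p = 6/19 ≈ 0.315789.
d = −(3/4) ln(1 − 4p/3) = −0.75 ln(1 − 0.421052) = −0.75 ln(0.578948)
  = −0.75 × (-0.546543) = 0.409907 substitutions/site.
Under a molecular clock d = 2μt, so t = d/(2μ) = 0.409907 / (2 × 0.021) = 9.76 Myr.

9.76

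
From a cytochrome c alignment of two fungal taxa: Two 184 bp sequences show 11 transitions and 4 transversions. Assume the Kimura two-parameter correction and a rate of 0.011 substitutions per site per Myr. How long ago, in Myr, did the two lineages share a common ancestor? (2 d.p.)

P = 11/184 ≈ 0.059783 and Q = 4/184 ≈ 0.021739.
Under the Kimura two-parameter model, d = −½ ln(1 − 2P − Q) − ¼ ln(1 − 2Q).
1 − 2P − Q = 0.858695, giving −½ ln(0.858695) = 0.076171.
1 − 2Q = 0.956522, giving −¼ ln(0.956522) = 0.011113.
d = 0.076171 + 0.011113 = 0.087284.
Under a molecular clock d = 2μt, so t = d/(2μ) = 0.087284 / (2 × 0.011) = 3.97 Myr.

3.97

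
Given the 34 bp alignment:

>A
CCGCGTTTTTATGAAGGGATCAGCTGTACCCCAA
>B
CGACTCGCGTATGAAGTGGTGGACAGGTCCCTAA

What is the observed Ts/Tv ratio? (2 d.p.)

Transitions are A↔G and C↔T; transversions are all other mismatches.
Transitions: 7. Transversions: 9.
R = 7/9 = 0.777777… ≈ 0.78 (to 2 d.p.).

0.78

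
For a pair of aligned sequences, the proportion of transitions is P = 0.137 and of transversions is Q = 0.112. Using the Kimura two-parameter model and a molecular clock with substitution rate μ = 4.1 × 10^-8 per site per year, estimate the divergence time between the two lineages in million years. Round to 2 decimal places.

Under the Kimura two-parameter model, d = −½ ln(1 − 2P − Q) − ¼ ln(1 − 2Q).
1 − 2P − Q = 0.614, giving −½ ln(0.614) = 0.243880.
1 − 2Q = 0.776, giving −¼ ln(0.776) = 0.063401.
d = 0.243880 + 0.063401 = 0.307281.
Under a molecular clock d = 2μt, so t = d/(2μ) = 0.307281 / (2 × 4.1 × 10^-8) = 3.75 million years.

3.75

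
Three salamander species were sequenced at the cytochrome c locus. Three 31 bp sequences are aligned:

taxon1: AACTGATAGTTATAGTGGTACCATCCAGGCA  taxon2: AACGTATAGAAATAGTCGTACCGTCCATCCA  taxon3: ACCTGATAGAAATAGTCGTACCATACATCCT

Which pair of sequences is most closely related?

taxon1–taxon2: 8/31 differ, p = 0.258, d = 0.316.
taxon1–taxon3: 8/31 differ, p = 0.258, d = 0.316.
taxon2–taxon3: 6/31 differ, p = 0.194, d = 0.224.
The smallest distance is between taxon2 and taxon3.

taxon2 and taxon3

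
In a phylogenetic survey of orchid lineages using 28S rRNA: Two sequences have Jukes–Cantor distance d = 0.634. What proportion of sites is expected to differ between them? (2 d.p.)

0.43

p = (3/4)(1 − e^(−4d/3)) = 0.75 × (1 − e^(-0.845333)) = 0.75 × (1 − 0.429414) = 0.427940.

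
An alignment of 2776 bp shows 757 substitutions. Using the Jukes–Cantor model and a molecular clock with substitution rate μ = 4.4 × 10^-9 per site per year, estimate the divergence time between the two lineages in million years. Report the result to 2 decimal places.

38.52

p = 757/2776 ≈ 0.272695.
d = −(3/4) ln(1 − 4p/3) = −0.75 ln(1 − 0.363593) = −0.75 ln(0.636407)
  = −0.75 × (-0.451917) = 0.338938 substitutions/site.
Under a molecular clock d = 2μt, so t = d/(2μ) = 0.338938 / (2 × 4.4 × 10^-9) = 38.52 million years.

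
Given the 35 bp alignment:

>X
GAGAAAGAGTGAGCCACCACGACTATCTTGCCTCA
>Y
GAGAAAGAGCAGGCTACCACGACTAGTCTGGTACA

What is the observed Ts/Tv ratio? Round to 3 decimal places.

2.333

Transitions are A↔G and C↔T; transversions are all other mismatches.
Transitions: 7. Transversions: 3.
R = 7/3 = 2.333333… ≈ 2.333 (to 3 d.p.).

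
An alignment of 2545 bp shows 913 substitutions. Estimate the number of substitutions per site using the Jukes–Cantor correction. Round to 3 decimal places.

p = 913/2545 ≈ 0.358743.
d = −(3/4) ln(1 − 4p/3) = −0.75 ln(1 − 0.478324) = −0.75 ln(0.521676)
  = −0.75 × (-0.650709) = 0.488032 substitutions/site.

0.488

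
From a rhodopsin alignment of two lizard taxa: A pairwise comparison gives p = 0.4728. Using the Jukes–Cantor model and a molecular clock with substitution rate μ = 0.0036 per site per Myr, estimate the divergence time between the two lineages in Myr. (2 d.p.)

103.68

d = −(3/4) ln(1 − 4p/3) = −0.75 ln(1 − 0.6304) = −0.75 ln(0.3696)
  = −0.75 × (-0.995334) = 0.746501 substitutions/site.
Under a molecular clock d = 2μt, so t = d/(2μ) = 0.746501 / (2 × 0.0036) = 103.68 Myr.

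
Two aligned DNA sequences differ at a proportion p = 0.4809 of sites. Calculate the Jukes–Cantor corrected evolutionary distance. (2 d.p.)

0.77

d = −(3/4) ln(1 − 4p/3) = −0.75 ln(1 − 0.6412) = −0.75 ln(0.3588)
  = −0.75 × (-1.024990) = 0.768743 substitutions/site.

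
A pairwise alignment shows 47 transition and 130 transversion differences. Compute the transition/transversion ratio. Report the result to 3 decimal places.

0.362

R = 47/130 = 0.361538… ≈ 0.362 (to 3 d.p.).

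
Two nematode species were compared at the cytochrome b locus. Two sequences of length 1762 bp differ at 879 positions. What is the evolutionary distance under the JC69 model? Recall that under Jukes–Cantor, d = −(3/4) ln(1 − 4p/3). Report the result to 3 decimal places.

0.821

p = 879/1762 ≈ 0.498865.
d = −(3/4) ln(1 − 4p/3) = −0.75 ln(1 − 0.665153) = −0.75 ln(0.334847)
  = −0.75 × (-1.094082) = 0.820562 substitutions/site.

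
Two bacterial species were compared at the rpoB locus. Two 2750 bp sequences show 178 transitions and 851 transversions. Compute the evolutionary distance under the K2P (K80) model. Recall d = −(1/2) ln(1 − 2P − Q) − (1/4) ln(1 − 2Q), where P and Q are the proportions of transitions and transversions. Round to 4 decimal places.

P = 178/2750 ≈ 0.064727 and Q = 851/2750 ≈ 0.309455.
Under the Kimura two-parameter model, d = −½ ln(1 − 2P − Q) − ¼ ln(1 − 2Q).
1 − 2P − Q = 0.561091, giving −½ ln(0.561091) = 0.288936.
1 − 2Q = 0.38109, giving −¼ ln(0.38109) = 0.241180.
d = 0.288936 + 0.241180 = 0.530116.

0.5301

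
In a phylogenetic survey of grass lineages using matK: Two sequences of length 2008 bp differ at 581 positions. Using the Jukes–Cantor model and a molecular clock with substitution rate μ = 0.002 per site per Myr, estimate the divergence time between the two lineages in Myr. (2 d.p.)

p = 581/2008 ≈ 0.289343.
d = −(3/4) ln(1 − 4p/3) = −0.75 ln(1 − 0.385791) = −0.75 ln(0.614209)
  = −0.75 × (-0.487420) = 0.365565 substitutions/site.
Under a molecular clock d = 2μt, so t = d/(2μ) = 0.365565 / (2 × 0.002) = 91.39 Myr.

91.39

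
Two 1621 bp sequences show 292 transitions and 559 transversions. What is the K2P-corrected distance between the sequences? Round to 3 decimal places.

0.903

P = 292/1621 ≈ 0.180136 and Q = 559/1621 ≈ 0.344849.
Under the Kimura two-parameter model, d = −½ ln(1 − 2P − Q) − ¼ ln(1 − 2Q).
1 − 2P − Q = 0.294879, giving −½ ln(0.294879) = 0.610595.
1 − 2Q = 0.310302, giving −¼ ln(0.310302) = 0.292552.
d = 0.610595 + 0.292552 = 0.903147.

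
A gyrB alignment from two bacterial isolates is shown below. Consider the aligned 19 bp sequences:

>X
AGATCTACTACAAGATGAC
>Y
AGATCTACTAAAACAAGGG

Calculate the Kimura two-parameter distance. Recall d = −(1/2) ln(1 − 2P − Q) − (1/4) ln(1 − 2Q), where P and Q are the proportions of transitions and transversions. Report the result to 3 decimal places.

Of 19 sites, 1 differences are transitions and 4 are transversions, so P = 1/19 ≈ 0.052632 and Q = 4/19 ≈ 0.210526.
Under the Kimura two-parameter model, d = −½ ln(1 − 2P − Q) − ¼ ln(1 − 2Q).
1 − 2P − Q = 0.68421, giving −½ ln(0.68421) = 0.189745.
1 − 2Q = 0.578948, giving −¼ ln(0.578948) = 0.136636.
d = 0.189745 + 0.136636 = 0.326381.

0.326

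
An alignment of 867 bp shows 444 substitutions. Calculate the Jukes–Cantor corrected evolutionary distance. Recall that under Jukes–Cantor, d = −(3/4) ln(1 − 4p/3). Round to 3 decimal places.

p = 444/867 ≈ 0.512111.
d = −(3/4) ln(1 − 4p/3) = −0.75 ln(1 − 0.682815) = −0.75 ln(0.317185)
  = −0.75 × (-1.148270) = 0.861203 substitutions/site.

0.861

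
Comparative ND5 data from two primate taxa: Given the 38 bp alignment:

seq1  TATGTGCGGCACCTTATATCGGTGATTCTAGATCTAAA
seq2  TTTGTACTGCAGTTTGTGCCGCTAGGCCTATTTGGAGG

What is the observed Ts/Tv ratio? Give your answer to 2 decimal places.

Transitions are A↔G and C↔T; transversions are all other mismatches.
Transitions: 10. Transversions: 9.
R = 10/9 = 1.111111… ≈ 1.11 (to 2 d.p.).

1.11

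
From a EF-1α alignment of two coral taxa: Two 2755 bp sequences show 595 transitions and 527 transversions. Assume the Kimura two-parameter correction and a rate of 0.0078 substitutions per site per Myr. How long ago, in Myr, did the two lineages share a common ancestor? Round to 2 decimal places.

P = 595/2755 ≈ 0.215971 and Q = 527/2755 ≈ 0.191289.
Under the Kimura two-parameter model, d = −½ ln(1 − 2P − Q) − ¼ ln(1 − 2Q).
1 − 2P − Q = 0.376769, giving −½ ln(0.376769) = 0.488062.
1 − 2Q = 0.617422, giving −¼ ln(0.617422) = 0.120551.
d = 0.488062 + 0.120551 = 0.608613.
Under a molecular clock d = 2μt, so t = d/(2μ) = 0.608613 / (2 × 0.0078) = 39.01 Myr.

39.01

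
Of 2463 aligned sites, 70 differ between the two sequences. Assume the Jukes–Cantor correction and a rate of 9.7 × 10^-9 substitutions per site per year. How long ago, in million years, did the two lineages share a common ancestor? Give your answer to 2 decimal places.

p = 70/2463 ≈ 0.028421.
d = −(3/4) ln(1 − 4p/3) = −0.75 ln(1 − 0.037895) = −0.75 ln(0.962105)
  = −0.75 × (-0.038632) = 0.028974 substitutions/site.
Under a molecular clock d = 2μt, so t = d/(2μ) = 0.028974 / (2 × 9.7 × 10^-9) = 1.49 million years.

1.49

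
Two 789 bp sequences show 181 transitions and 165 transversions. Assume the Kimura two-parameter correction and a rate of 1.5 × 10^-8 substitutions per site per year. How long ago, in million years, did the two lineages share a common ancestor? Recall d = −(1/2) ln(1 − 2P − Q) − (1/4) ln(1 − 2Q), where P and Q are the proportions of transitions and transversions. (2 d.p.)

P = 181/789 ≈ 0.229404 and Q = 165/789 ≈ 0.209125.
Under the Kimura two-parameter model, d = −½ ln(1 − 2P − Q) − ¼ ln(1 − 2Q).
1 − 2P − Q = 0.332067, giving −½ ln(0.332067) = 0.551209.
1 − 2Q = 0.58175, giving −¼ ln(0.58175) = 0.135429.
d = 0.551209 + 0.135429 = 0.686638.
Under a molecular clock d = 2μt, so t = d/(2μ) = 0.686638 / (2 × 1.5 × 10^-8) = 22.89 million years.

22.89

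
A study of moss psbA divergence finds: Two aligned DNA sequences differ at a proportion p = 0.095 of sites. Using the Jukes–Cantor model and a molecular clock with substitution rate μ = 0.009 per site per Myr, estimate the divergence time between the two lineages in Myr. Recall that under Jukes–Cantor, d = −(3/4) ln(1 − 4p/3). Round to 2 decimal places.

d = −(3/4) ln(1 − 4p/3) = −0.75 ln(1 − 0.126667) = −0.75 ln(0.873333)
  = −0.75 × (-0.135438) = 0.101579 substitutions/site.
Under a molecular clock d = 2μt, so t = d/(2μ) = 0.101579 / (2 × 0.009) = 5.64 Myr.

5.64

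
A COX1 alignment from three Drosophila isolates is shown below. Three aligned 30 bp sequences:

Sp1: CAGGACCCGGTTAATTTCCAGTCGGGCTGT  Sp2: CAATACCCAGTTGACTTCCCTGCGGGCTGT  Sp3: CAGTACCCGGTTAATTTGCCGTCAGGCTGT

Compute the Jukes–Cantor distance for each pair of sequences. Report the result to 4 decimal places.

d(Sp1,Sp2) = 0.3295, d(Sp1,Sp3) = 0.1468, d(Sp2,Sp3) = 0.3295

Sp1–Sp2: 8/30 sites differ → p ≈ 0.266667, d = −0.75 ln(1 − 0.355556) = 0.329526 ≈ 0.3295.
Sp1–Sp3: 4/30 sites differ → p ≈ 0.133333, d = −0.75 ln(1 − 0.177777) = 0.146808 ≈ 0.1468.
Sp2–Sp3: 8/30 sites differ → p ≈ 0.266667, d = −0.75 ln(1 − 0.355556) = 0.329526 ≈ 0.3295.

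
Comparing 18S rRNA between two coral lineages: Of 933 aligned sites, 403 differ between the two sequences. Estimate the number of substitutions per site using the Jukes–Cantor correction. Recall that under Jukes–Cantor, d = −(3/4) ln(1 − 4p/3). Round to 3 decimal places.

p = 403/933 ≈ 0.43194.
d = −(3/4) ln(1 − 4p/3) = −0.75 ln(1 − 0.57592) = −0.75 ln(0.42408)
  = −0.75 × (-0.857833) = 0.643375 substitutions/site.

0.643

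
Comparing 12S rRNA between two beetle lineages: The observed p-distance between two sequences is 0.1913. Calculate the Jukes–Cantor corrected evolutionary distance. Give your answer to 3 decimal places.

d = −(3/4) ln(1 − 4p/3) = −0.75 ln(1 − 0.255067) = −0.75 ln(0.744933)
  = −0.75 × (-0.294461) = 0.220846 substitutions/site.

0.221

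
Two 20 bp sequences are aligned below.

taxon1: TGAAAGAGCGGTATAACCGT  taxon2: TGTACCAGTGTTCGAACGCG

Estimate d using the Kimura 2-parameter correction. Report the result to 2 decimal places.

0.97

Of 20 sites, 1 differences are transitions and 9 are transversions, so P = 1/20 = 0.05 and Q = 9/20 = 0.45.
Under the Kimura two-parameter model, d = −½ ln(1 − 2P − Q) − ¼ ln(1 − 2Q).
1 − 2P − Q = 0.45, giving −½ ln(0.45) = 0.399254.
1 − 2Q = 0.1, giving −¼ ln(0.1) = 0.575646.
d = 0.399254 + 0.575646 = 0.974900.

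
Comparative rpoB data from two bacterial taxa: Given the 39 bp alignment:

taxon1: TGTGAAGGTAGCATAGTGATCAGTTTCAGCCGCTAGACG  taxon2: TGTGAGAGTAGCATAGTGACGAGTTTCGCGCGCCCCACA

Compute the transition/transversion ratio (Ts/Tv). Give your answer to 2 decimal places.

1.20

Transitions are A↔G and C↔T; transversions are all other mismatches.
Transitions: 6. Transversions: 5.
R = 6/5 = 1.20.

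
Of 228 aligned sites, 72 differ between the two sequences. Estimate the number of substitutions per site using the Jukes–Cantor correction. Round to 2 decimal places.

p = 72/228 ≈ 0.315789.
d = −(3/4) ln(1 − 4p/3) = −0.75 ln(1 − 0.421052) = −0.75 ln(0.578948)
  = −0.75 × (-0.546543) = 0.409907 substitutions/site.

0.41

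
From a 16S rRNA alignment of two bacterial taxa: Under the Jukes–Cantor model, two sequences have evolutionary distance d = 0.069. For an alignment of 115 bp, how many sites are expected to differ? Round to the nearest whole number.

Invert JC69: p = (3/4)(1 − e^(−4d/3)) = 0.75 × (1 − e^(-0.092)) = 0.75 × (1 − 0.912105) = 0.065921.
Expected differing sites = pL ≈ 0.065921 × 115 = 7.580915 ≈ 8.

8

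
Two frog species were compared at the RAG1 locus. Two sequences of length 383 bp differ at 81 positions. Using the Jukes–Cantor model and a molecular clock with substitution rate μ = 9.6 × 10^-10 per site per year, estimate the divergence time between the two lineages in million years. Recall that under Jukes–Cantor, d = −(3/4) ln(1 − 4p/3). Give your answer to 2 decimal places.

p = 81/383 ≈ 0.211488.
d = −(3/4) ln(1 − 4p/3) = −0.75 ln(1 − 0.281984) = −0.75 ln(0.718016)
  = −0.75 × (-0.331263) = 0.248447 substitutions/site.
Under a molecular clock d = 2μt, so t = d/(2μ) = 0.248447 / (2 × 9.6 × 10^-10) = 129.40 million years.

129.40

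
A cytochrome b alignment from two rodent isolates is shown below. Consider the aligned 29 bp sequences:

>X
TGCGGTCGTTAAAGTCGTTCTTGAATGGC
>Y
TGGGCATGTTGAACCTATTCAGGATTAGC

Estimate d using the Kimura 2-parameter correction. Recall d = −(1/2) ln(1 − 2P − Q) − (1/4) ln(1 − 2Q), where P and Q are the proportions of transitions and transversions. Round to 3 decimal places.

Of 29 sites, 6 differences are transitions and 7 are transversions, so P = 6/29 ≈ 0.206897 and Q = 7/29 ≈ 0.241379.
Under the Kimura two-parameter model, d = −½ ln(1 − 2P − Q) − ¼ ln(1 − 2Q).
1 − 2P − Q = 0.344827, giving −½ ln(0.344827) = 0.532356.
1 − 2Q = 0.517242, giving −¼ ln(0.517242) = 0.164811.
d = 0.532356 + 0.164811 = 0.697167.

0.697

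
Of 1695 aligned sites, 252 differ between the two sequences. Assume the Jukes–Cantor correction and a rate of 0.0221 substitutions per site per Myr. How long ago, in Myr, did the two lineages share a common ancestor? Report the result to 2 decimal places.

p = 252/1695 ≈ 0.148673.
d = −(3/4) ln(1 − 4p/3) = −0.75 ln(1 − 0.198231) = −0.75 ln(0.801769)
  = −0.75 × (-0.220935) = 0.165701 substitutions/site.
Under a molecular clock d = 2μt, so t = d/(2μ) = 0.165701 / (2 × 0.0221) = 3.75 Myr.

3.75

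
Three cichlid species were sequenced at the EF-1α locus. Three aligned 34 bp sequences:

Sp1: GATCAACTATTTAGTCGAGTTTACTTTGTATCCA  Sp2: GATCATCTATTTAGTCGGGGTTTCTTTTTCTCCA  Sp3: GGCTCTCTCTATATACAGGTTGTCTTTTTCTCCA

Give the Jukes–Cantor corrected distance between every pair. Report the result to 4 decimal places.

d(Sp1,Sp2) = 0.2012, d(Sp1,Sp3) = 0.6655, d(Sp2,Sp3) = 0.4234

Sp1–Sp2: 6/34 sites differ → p ≈ 0.176471, d = −0.75 ln(1 − 0.235295) = 0.201199 ≈ 0.2012.
Sp1–Sp3: 15/34 sites differ → p ≈ 0.441176, d = −0.75 ln(1 − 0.588235) = 0.665477 ≈ 0.6655.
Sp2–Sp3: 11/34 sites differ → p ≈ 0.323529, d = −0.75 ln(1 − 0.431372) = 0.423397 ≈ 0.4234.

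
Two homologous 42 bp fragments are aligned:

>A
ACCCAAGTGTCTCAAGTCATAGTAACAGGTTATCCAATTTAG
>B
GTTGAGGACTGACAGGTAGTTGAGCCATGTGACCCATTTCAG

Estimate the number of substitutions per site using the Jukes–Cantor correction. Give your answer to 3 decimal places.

The sequences differ at 21 of 42 sites, so p = 21/42 = 0.5.
d = −(3/4) ln(1 − 4p/3) = −0.75 ln(1 − 0.666667) = −0.75 ln(0.333333)
  = −0.75 × (-1.098613) = 0.823960 substitutions/site.

0.824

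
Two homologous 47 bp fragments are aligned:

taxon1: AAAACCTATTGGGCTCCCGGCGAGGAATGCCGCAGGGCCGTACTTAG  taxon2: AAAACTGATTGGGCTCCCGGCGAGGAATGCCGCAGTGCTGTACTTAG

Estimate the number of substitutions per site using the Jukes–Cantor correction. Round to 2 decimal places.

0.09

The sequences differ at 4 of 47 sites (6, 7, 36, 39), so p = 4/47 ≈ 0.085106.
d = −(3/4) ln(1 − 4p/3) = −0.75 ln(1 − 0.113475) = −0.75 ln(0.886525)
  = −0.75 × (-0.120446) = 0.090335 substitutions/site.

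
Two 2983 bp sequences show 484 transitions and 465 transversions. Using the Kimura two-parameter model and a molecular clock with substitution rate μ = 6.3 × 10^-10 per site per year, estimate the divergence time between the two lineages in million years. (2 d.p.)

333.92

P = 484/2983 ≈ 0.162253 and Q = 465/2983 ≈ 0.155883.
Under the Kimura two-parameter model, d = −½ ln(1 − 2P − Q) − ¼ ln(1 − 2Q).
1 − 2P − Q = 0.519611, giving −½ ln(0.519611) = 0.327337.
1 − 2Q = 0.688234, giving −¼ ln(0.688234) = 0.093407.
d = 0.327337 + 0.093407 = 0.420744.
Under a molecular clock d = 2μt, so t = d/(2μ) = 0.420744 / (2 × 6.3 × 10^-10) = 333.92 million years.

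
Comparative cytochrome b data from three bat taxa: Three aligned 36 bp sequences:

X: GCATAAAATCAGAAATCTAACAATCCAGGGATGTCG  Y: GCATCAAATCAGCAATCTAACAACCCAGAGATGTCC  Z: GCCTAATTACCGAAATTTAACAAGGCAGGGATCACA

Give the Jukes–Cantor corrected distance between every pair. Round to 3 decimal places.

X–Y: 5/36 sites differ → p ≈ 0.138889, d = −0.75 ln(1 − 0.185185) = 0.153596 ≈ 0.154.
X–Z: 11/36 sites differ → p ≈ 0.305556, d = −0.75 ln(1 − 0.407408) = 0.392437 ≈ 0.392.
Y–Z: 14/36 sites differ → p ≈ 0.388889, d = −0.75 ln(1 − 0.518519) = 0.548166 ≈ 0.548.

d(X,Y) = 0.154, d(X,Z) = 0.392, d(Y,Z) = 0.548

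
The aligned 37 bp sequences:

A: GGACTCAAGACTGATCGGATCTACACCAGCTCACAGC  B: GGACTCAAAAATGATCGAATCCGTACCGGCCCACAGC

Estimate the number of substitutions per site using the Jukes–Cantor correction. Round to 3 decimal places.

0.255

The sequences differ at 8 of 37 sites (9, 11, 18, 22, 23, 24, 28, 31), so p = 8/37 ≈ 0.216216.
d = −(3/4) ln(1 − 4p/3) = −0.75 ln(1 − 0.288288) = −0.75 ln(0.711712)
  = −0.75 × (-0.340082) = 0.255062 substitutions/site.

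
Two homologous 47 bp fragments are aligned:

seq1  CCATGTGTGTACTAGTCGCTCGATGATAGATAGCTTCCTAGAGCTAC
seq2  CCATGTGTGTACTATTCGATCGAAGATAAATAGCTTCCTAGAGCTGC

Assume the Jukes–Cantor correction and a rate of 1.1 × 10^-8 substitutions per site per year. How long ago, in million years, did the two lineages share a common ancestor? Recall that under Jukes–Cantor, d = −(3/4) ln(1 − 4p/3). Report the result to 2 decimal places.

The sequences differ at 5 of 47 sites (15, 19, 24, 29, 46), so p = 5/47 ≈ 0.106383.
d = −(3/4) ln(1 − 4p/3) = −0.75 ln(1 − 0.141844) = −0.75 ln(0.858156)
  = −0.75 × (-0.152969) = 0.114727 substitutions/site.
Under a molecular clock d = 2μt, so t = d/(2μ) = 0.114727 / (2 × 1.1 × 10^-8) = 5.21 million years.

5.21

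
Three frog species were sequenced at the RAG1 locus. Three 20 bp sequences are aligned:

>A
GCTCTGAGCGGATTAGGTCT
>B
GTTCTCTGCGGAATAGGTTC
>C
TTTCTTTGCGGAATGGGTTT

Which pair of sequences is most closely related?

B and C

A–B: 6/20 differ, p = 0.300, d = 0.383.
A–C: 7/20 differ, p = 0.350, d = 0.471.
B–C: 4/20 differ, p = 0.200, d = 0.233.
The smallest distance is between B and C.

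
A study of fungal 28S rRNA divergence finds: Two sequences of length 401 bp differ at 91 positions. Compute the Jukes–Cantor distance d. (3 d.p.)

p = 91/401 ≈ 0.226933.
d = −(3/4) ln(1 − 4p/3) = −0.75 ln(1 − 0.302577) = −0.75 ln(0.697423)
  = −0.75 × (-0.360363) = 0.270272 substitutions/site.

0.270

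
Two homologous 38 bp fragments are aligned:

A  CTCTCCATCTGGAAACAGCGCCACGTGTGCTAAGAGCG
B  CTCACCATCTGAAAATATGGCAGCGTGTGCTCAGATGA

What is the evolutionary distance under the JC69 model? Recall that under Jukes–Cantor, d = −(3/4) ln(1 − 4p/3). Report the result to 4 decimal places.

0.3658

The sequences differ at 11 of 38 sites, so p = 11/38 ≈ 0.289474.
d = −(3/4) ln(1 − 4p/3) = −0.75 ln(1 − 0.385965) = −0.75 ln(0.614035)
  = −0.75 × (-0.487703) = 0.365777 substitutions/site.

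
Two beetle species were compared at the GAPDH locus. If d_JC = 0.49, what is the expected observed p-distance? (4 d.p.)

p = (3/4)(1 − e^(−4d/3)) = 0.75 × (1 − e^(-0.653333)) = 0.75 × (1 − 0.520309) = 0.359768.

0.3598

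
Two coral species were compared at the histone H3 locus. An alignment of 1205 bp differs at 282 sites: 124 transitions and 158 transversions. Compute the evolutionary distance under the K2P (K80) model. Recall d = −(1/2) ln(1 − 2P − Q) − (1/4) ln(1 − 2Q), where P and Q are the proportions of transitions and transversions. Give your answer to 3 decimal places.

0.281

P = 124/1205 ≈ 0.102905 and Q = 158/1205 ≈ 0.13112.
Under the Kimura two-parameter model, d = −½ ln(1 − 2P − Q) − ¼ ln(1 − 2Q).
1 − 2P − Q = 0.66307, giving −½ ln(0.66307) = 0.205437.
1 − 2Q = 0.73776, giving −¼ ln(0.73776) = 0.076034.
d = 0.205437 + 0.076034 = 0.281471.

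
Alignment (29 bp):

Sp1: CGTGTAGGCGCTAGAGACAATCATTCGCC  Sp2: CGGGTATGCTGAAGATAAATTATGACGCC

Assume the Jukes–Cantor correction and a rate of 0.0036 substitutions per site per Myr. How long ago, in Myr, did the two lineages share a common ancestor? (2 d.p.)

The sequences differ at 12 of 29 sites, so p = 12/29 ≈ 0.413793.
d = −(3/4) ln(1 − 4p/3) = −0.75 ln(1 − 0.551724) = −0.75 ln(0.448276)
  = −0.75 × (-0.802346) = 0.601760 substitutions/site.
Under a molecular clock d = 2μt, so t = d/(2μ) = 0.601760 / (2 × 0.0036) = 83.58 Myr.

83.58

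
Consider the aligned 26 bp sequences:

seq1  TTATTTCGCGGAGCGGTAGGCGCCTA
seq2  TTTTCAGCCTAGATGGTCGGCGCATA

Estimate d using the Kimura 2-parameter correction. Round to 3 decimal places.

0.724

Of 26 sites, 5 differences are transitions and 7 are transversions, so P = 5/26 ≈ 0.192308 and Q = 7/26 ≈ 0.269231.
Under the Kimura two-parameter model, d = −½ ln(1 − 2P − Q) − ¼ ln(1 − 2Q).
1 − 2P − Q = 0.346153, giving −½ ln(0.346153) = 0.530437.
1 − 2Q = 0.461538, giving −¼ ln(0.461538) = 0.193298.
d = 0.530437 + 0.193298 = 0.723735.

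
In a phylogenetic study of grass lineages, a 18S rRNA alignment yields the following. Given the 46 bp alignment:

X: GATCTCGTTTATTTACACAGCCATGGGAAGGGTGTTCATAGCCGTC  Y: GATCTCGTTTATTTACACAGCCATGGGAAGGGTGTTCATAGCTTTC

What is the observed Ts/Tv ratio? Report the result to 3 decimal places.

Transitions are A↔G and C↔T; transversions are all other mismatches.
Transitions: 1. Transversions: 1.
R = 1/1 = 1.000.

1.000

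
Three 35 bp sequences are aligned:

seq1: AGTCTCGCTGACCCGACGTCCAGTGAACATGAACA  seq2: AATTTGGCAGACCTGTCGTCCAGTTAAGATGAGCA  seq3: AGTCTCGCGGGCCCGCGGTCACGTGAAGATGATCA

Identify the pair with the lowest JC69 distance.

seq1–seq2: 9/35 differ, p = 0.257, d = 0.315.
seq1–seq3: 8/35 differ, p = 0.229, d = 0.273.
seq2–seq3: 12/35 differ, p = 0.343, d = 0.458.
The smallest distance is between seq1 and seq3.

seq1 and seq3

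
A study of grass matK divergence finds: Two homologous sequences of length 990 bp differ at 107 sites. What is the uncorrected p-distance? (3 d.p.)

p = 107/990 = 0.108080… ≈ 0.108 (to 3 d.p.).

0.108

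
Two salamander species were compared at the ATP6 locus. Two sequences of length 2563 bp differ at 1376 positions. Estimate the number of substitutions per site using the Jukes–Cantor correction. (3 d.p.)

p = 1376/2563 ≈ 0.536871.
d = −(3/4) ln(1 − 4p/3) = −0.75 ln(1 − 0.715828) = −0.75 ln(0.284172)
  = −0.75 × (-1.258176) = 0.943632 substitutions/site.

0.944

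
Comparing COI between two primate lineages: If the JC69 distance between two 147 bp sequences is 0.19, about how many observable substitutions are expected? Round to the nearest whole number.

Invert JC69: p = (3/4)(1 − e^(−4d/3)) = 0.75 × (1 − e^(-0.253333)) = 0.75 × (1 − 0.776209) = 0.167843.
Expected differing sites = pL ≈ 0.167843 × 147 = 24.672921 ≈ 25.

25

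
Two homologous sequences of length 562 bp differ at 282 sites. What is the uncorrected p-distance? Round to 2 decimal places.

p = 282/562 = 0.501779… ≈ 0.50 (to 2 d.p.).

0.50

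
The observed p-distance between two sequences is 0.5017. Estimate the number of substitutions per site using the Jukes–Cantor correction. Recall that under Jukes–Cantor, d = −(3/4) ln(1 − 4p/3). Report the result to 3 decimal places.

d = −(3/4) ln(1 − 4p/3) = −0.75 ln(1 − 0.668933) = −0.75 ln(0.331067)
  = −0.75 × (-1.105435) = 0.829076 substitutions/site.

0.829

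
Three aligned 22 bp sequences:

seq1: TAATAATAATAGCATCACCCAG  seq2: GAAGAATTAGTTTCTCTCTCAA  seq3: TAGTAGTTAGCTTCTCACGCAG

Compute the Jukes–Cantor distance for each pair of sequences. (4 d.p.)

d(seq1,seq2) = 0.8240, d(seq1,seq3) = 0.5913, d(seq2,seq3) = 0.4975

seq1–seq2: 11/22 sites differ → p = 0.5, d = −0.75 ln(1 − 0.666667) = 0.823960 ≈ 0.8240.
seq1–seq3: 9/22 sites differ → p ≈ 0.409091, d = −0.75 ln(1 − 0.545455) = 0.591344 ≈ 0.5913.
seq2–seq3: 8/22 sites differ → p ≈ 0.363636, d = −0.75 ln(1 − 0.484848) = 0.497470 ≈ 0.4975.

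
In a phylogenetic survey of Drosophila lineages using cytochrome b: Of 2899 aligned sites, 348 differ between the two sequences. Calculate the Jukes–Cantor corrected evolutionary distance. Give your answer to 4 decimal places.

p = 348/2899 ≈ 0.120041.
d = −(3/4) ln(1 − 4p/3) = −0.75 ln(1 − 0.160055) = −0.75 ln(0.839945)
  = −0.75 × (-0.174419) = 0.130814 substitutions/site.

0.1308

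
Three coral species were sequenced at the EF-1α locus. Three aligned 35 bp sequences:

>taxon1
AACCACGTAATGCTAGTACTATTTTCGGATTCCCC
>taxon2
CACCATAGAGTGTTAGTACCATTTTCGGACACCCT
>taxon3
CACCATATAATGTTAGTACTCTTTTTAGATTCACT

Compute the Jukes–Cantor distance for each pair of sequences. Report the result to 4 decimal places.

taxon1–taxon2: 10/35 sites differ → p ≈ 0.285714, d = −0.75 ln(1 − 0.380952) = 0.359679 ≈ 0.3597.
taxon1–taxon3: 9/35 sites differ → p ≈ 0.257143, d = −0.75 ln(1 − 0.342857) = 0.314890 ≈ 0.3149.
taxon2–taxon3: 9/35 sites differ → p ≈ 0.257143, d = −0.75 ln(1 − 0.342857) = 0.314890 ≈ 0.3149.

d(taxon1,taxon2) = 0.3597, d(taxon1,taxon3) = 0.3149, d(taxon2,taxon3) = 0.3149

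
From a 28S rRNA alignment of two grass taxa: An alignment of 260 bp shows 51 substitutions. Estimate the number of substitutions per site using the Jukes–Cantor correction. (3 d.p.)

p = 51/260 ≈ 0.196154.
d = −(3/4) ln(1 − 4p/3) = −0.75 ln(1 − 0.261539) = −0.75 ln(0.738461)
  = −0.75 × (-0.303187) = 0.227390 substitutions/site.

0.227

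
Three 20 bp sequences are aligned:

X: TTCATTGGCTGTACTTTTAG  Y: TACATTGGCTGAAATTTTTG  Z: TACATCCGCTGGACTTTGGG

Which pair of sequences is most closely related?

X–Y: 4/20 differ, p = 0.200, d = 0.233.
X–Z: 6/20 differ, p = 0.300, d = 0.383.
Y–Z: 6/20 differ, p = 0.300, d = 0.383.
The smallest distance is between X and Y.

X and Y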